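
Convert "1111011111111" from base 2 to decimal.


Input: "1111011111111" in base 2
Positional expansion:
  Digit '1' (value 1) x 2^12 = 4096
  Digit '1' (value 1) x 2^11 = 2048
  Digit '1' (value 1) x 2^10 = 1024
  Digit '1' (value 1) x 2^9 = 512
  Digit '0' (value 0) x 2^8 = 0
  Digit '1' (value 1) x 2^7 = 128
  Digit '1' (value 1) x 2^6 = 64
  Digit '1' (value 1) x 2^5 = 32
  Digit '1' (value 1) x 2^4 = 16
  Digit '1' (value 1) x 2^3 = 8
  Digit '1' (value 1) x 2^2 = 4
  Digit '1' (value 1) x 2^1 = 2
  Digit '1' (value 1) x 2^0 = 1
Sum = 7935

7935


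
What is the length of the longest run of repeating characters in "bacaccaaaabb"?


Input: "bacaccaaaabb"
Scanning for longest run:
  Position 1 ('a'): new char, reset run to 1
  Position 2 ('c'): new char, reset run to 1
  Position 3 ('a'): new char, reset run to 1
  Position 4 ('c'): new char, reset run to 1
  Position 5 ('c'): continues run of 'c', length=2
  Position 6 ('a'): new char, reset run to 1
  Position 7 ('a'): continues run of 'a', length=2
  Position 8 ('a'): continues run of 'a', length=3
  Position 9 ('a'): continues run of 'a', length=4
  Position 10 ('b'): new char, reset run to 1
  Position 11 ('b'): continues run of 'b', length=2
Longest run: 'a' with length 4

4


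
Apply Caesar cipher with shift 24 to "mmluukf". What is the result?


Caesar cipher: shift "mmluukf" by 24
  'm' (pos 12) + 24 = pos 10 = 'k'
  'm' (pos 12) + 24 = pos 10 = 'k'
  'l' (pos 11) + 24 = pos 9 = 'j'
  'u' (pos 20) + 24 = pos 18 = 's'
  'u' (pos 20) + 24 = pos 18 = 's'
  'k' (pos 10) + 24 = pos 8 = 'i'
  'f' (pos 5) + 24 = pos 3 = 'd'
Result: kkjssid

kkjssid


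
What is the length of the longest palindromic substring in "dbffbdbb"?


Input: "dbffbdbb"
Checking substrings for palindromes:
  [0:6] "dbffbd" (len 6) => palindrome
  [1:5] "bffb" (len 4) => palindrome
  [4:7] "bdb" (len 3) => palindrome
  [2:4] "ff" (len 2) => palindrome
  [6:8] "bb" (len 2) => palindrome
Longest palindromic substring: "dbffbd" with length 6

6


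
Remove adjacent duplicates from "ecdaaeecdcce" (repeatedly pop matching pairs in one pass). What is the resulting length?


Input: ecdaaeecdcce
Stack-based adjacent duplicate removal:
  Read 'e': push. Stack: e
  Read 'c': push. Stack: ec
  Read 'd': push. Stack: ecd
  Read 'a': push. Stack: ecda
  Read 'a': matches stack top 'a' => pop. Stack: ecd
  Read 'e': push. Stack: ecde
  Read 'e': matches stack top 'e' => pop. Stack: ecd
  Read 'c': push. Stack: ecdc
  Read 'd': push. Stack: ecdcd
  Read 'c': push. Stack: ecdcdc
  Read 'c': matches stack top 'c' => pop. Stack: ecdcd
  Read 'e': push. Stack: ecdcde
Final stack: "ecdcde" (length 6)

6


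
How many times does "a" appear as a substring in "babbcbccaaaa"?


Searching for "a" in "babbcbccaaaa"
Scanning each position:
  Position 0: "b" => no
  Position 1: "a" => MATCH
  Position 2: "b" => no
  Position 3: "b" => no
  Position 4: "c" => no
  Position 5: "b" => no
  Position 6: "c" => no
  Position 7: "c" => no
  Position 8: "a" => MATCH
  Position 9: "a" => MATCH
  Position 10: "a" => MATCH
  Position 11: "a" => MATCH
Total occurrences: 5

5


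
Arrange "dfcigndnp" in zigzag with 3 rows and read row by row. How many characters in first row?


Zigzag "dfcigndnp" into 3 rows:
Placing characters:
  'd' => row 0
  'f' => row 1
  'c' => row 2
  'i' => row 1
  'g' => row 0
  'n' => row 1
  'd' => row 2
  'n' => row 1
  'p' => row 0
Rows:
  Row 0: "dgp"
  Row 1: "finn"
  Row 2: "cd"
First row length: 3

3


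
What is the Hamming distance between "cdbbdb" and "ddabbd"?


Comparing "cdbbdb" and "ddabbd" position by position:
  Position 0: 'c' vs 'd' => differ
  Position 1: 'd' vs 'd' => same
  Position 2: 'b' vs 'a' => differ
  Position 3: 'b' vs 'b' => same
  Position 4: 'd' vs 'b' => differ
  Position 5: 'b' vs 'd' => differ
Total differences (Hamming distance): 4

4


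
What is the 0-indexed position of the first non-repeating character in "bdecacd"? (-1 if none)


Input: bdecacd
Character frequencies:
  'a': 1
  'b': 1
  'c': 2
  'd': 2
  'e': 1
Scanning left to right for freq == 1:
  Position 0 ('b'): unique! => answer = 0

0


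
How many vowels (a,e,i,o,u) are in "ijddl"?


Input: ijddl
Checking each character:
  'i' at position 0: vowel (running total: 1)
  'j' at position 1: consonant
  'd' at position 2: consonant
  'd' at position 3: consonant
  'l' at position 4: consonant
Total vowels: 1

1


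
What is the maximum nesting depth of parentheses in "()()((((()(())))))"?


Input: "()()((((()(())))))"
Tracking depth:
  Position 0 '(': depth becomes 1
  Position 1 ')': depth becomes 0
  Position 2 '(': depth becomes 1
  Position 3 ')': depth becomes 0
  Position 4 '(': depth becomes 1
  Position 5 '(': depth becomes 2
  Position 6 '(': depth becomes 3
  Position 7 '(': depth becomes 4
  Position 8 '(': depth becomes 5
  Position 9 ')': depth becomes 4
  Position 10 '(': depth becomes 5
  Position 11 '(': depth becomes 6
  Position 12 ')': depth becomes 5
  Position 13 ')': depth becomes 4
  Position 14 ')': depth becomes 3
  Position 15 ')': depth becomes 2
  Position 16 ')': depth becomes 1
  Position 17 ')': depth becomes 0
Maximum depth reached: 6

6


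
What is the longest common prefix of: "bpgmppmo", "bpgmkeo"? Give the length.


Words: bpgmppmo, bpgmkeo
  Position 0: all 'b' => match
  Position 1: all 'p' => match
  Position 2: all 'g' => match
  Position 3: all 'm' => match
  Position 4: ('p', 'k') => mismatch, stop
LCP = "bpgm" (length 4)

4


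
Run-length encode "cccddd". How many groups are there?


Input: cccddd
Scanning for consecutive runs:
  Group 1: 'c' x 3 (positions 0-2)
  Group 2: 'd' x 3 (positions 3-5)
Total groups: 2

2


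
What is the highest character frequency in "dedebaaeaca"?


Input: dedebaaeaca
Character counts:
  'a': 4
  'b': 1
  'c': 1
  'd': 2
  'e': 3
Maximum frequency: 4

4


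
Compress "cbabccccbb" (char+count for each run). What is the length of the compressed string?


Input: cbabccccbb
Runs:
  'c' x 1 => "c1"
  'b' x 1 => "b1"
  'a' x 1 => "a1"
  'b' x 1 => "b1"
  'c' x 4 => "c4"
  'b' x 2 => "b2"
Compressed: "c1b1a1b1c4b2"
Compressed length: 12

12


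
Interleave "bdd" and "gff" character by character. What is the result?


Interleaving "bdd" and "gff":
  Position 0: 'b' from first, 'g' from second => "bg"
  Position 1: 'd' from first, 'f' from second => "df"
  Position 2: 'd' from first, 'f' from second => "df"
Result: bgdfdf

bgdfdf


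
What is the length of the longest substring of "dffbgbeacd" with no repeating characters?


Input: "dffbgbeacd"
Sliding window (track last position of each char):
  Position 0 ('d'): window [0,0] length 1 -- new best
  Position 1 ('f'): window [0,1] length 2 -- new best
  Position 2 ('f'): repeat (last at 1), move window start to 2
  Position 2 ('f'): window [2,2] length 1
  Position 3 ('b'): window [2,3] length 2
  Position 4 ('g'): window [2,4] length 3 -- new best
  Position 5 ('b'): repeat (last at 3), move window start to 4
  Position 5 ('b'): window [4,5] length 2
  Position 6 ('e'): window [4,6] length 3
  Position 7 ('a'): window [4,7] length 4 -- new best
  Position 8 ('c'): window [4,8] length 5 -- new best
  Position 9 ('d'): window [4,9] length 6 -- new best
Longest substring with no repeats: "gbeacd" with length 6

6


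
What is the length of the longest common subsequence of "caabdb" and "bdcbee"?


LCS of "caabdb" and "bdcbee"
DP table:
           b    d    c    b    e    e
      0    0    0    0    0    0    0
  c   0    0    0    1    1    1    1
  a   0    0    0    1    1    1    1
  a   0    0    0    1    1    1    1
  b   0    1    1    1    2    2    2
  d   0    1    2    2    2    2    2
  b   0    1    2    2    3    3    3
LCS length = dp[6][6] = 3

3


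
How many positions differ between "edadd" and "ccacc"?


Comparing "edadd" and "ccacc" position by position:
  Position 0: 'e' vs 'c' => DIFFER
  Position 1: 'd' vs 'c' => DIFFER
  Position 2: 'a' vs 'a' => same
  Position 3: 'd' vs 'c' => DIFFER
  Position 4: 'd' vs 'c' => DIFFER
Positions that differ: 4

4


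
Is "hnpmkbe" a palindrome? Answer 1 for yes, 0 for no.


Input: hnpmkbe
Reversed: ebkmpnh
  Compare pos 0 ('h') with pos 6 ('e'): MISMATCH
  Compare pos 1 ('n') with pos 5 ('b'): MISMATCH
  Compare pos 2 ('p') with pos 4 ('k'): MISMATCH
Result: not a palindrome

0


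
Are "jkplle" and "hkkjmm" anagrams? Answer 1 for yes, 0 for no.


Strings: "jkplle", "hkkjmm"
Sorted first:  ejkllp
Sorted second: hjkkmm
Differ at position 0: 'e' vs 'h' => not anagrams

0


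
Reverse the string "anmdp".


Input: anmdp
Reading characters right to left:
  Position 4: 'p'
  Position 3: 'd'
  Position 2: 'm'
  Position 1: 'n'
  Position 0: 'a'
Reversed: pdmna

pdmna


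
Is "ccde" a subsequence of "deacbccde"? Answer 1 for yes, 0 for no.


Check if "ccde" is a subsequence of "deacbccde"
Greedy scan:
  Position 0 ('d'): no match needed
  Position 1 ('e'): no match needed
  Position 2 ('a'): no match needed
  Position 3 ('c'): matches sub[0] = 'c'
  Position 4 ('b'): no match needed
  Position 5 ('c'): matches sub[1] = 'c'
  Position 6 ('c'): no match needed
  Position 7 ('d'): matches sub[2] = 'd'
  Position 8 ('e'): matches sub[3] = 'e'
All 4 characters matched => is a subsequence

1


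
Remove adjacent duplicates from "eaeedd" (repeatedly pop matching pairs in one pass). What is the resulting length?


Input: eaeedd
Stack-based adjacent duplicate removal:
  Read 'e': push. Stack: e
  Read 'a': push. Stack: ea
  Read 'e': push. Stack: eae
  Read 'e': matches stack top 'e' => pop. Stack: ea
  Read 'd': push. Stack: ead
  Read 'd': matches stack top 'd' => pop. Stack: ea
Final stack: "ea" (length 2)

2


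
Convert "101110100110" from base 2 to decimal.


Input: "101110100110" in base 2
Positional expansion:
  Digit '1' (value 1) x 2^11 = 2048
  Digit '0' (value 0) x 2^10 = 0
  Digit '1' (value 1) x 2^9 = 512
  Digit '1' (value 1) x 2^8 = 256
  Digit '1' (value 1) x 2^7 = 128
  Digit '0' (value 0) x 2^6 = 0
  Digit '1' (value 1) x 2^5 = 32
  Digit '0' (value 0) x 2^4 = 0
  Digit '0' (value 0) x 2^3 = 0
  Digit '1' (value 1) x 2^2 = 4
  Digit '1' (value 1) x 2^1 = 2
  Digit '0' (value 0) x 2^0 = 0
Sum = 2982

2982


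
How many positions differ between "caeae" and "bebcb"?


Comparing "caeae" and "bebcb" position by position:
  Position 0: 'c' vs 'b' => DIFFER
  Position 1: 'a' vs 'e' => DIFFER
  Position 2: 'e' vs 'b' => DIFFER
  Position 3: 'a' vs 'c' => DIFFER
  Position 4: 'e' vs 'b' => DIFFER
Positions that differ: 5

5


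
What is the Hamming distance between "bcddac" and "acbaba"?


Comparing "bcddac" and "acbaba" position by position:
  Position 0: 'b' vs 'a' => differ
  Position 1: 'c' vs 'c' => same
  Position 2: 'd' vs 'b' => differ
  Position 3: 'd' vs 'a' => differ
  Position 4: 'a' vs 'b' => differ
  Position 5: 'c' vs 'a' => differ
Total differences (Hamming distance): 5

5


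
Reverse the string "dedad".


Input: dedad
Reading characters right to left:
  Position 4: 'd'
  Position 3: 'a'
  Position 2: 'd'
  Position 1: 'e'
  Position 0: 'd'
Reversed: daded

daded


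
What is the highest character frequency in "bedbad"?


Input: bedbad
Character counts:
  'a': 1
  'b': 2
  'd': 2
  'e': 1
Maximum frequency: 2

2


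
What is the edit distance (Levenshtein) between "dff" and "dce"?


Computing edit distance: "dff" -> "dce"
DP table:
           d    c    e
      0    1    2    3
  d   1    0    1    2
  f   2    1    1    2
  f   3    2    2    2
Edit distance = dp[3][3] = 2

2


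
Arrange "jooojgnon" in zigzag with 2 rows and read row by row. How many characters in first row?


Zigzag "jooojgnon" into 2 rows:
Placing characters:
  'j' => row 0
  'o' => row 1
  'o' => row 0
  'o' => row 1
  'j' => row 0
  'g' => row 1
  'n' => row 0
  'o' => row 1
  'n' => row 0
Rows:
  Row 0: "jojnn"
  Row 1: "oogo"
First row length: 5

5


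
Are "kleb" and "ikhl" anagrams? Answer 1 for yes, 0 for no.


Strings: "kleb", "ikhl"
Sorted first:  bekl
Sorted second: hikl
Differ at position 0: 'b' vs 'h' => not anagrams

0


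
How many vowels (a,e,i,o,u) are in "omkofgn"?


Input: omkofgn
Checking each character:
  'o' at position 0: vowel (running total: 1)
  'm' at position 1: consonant
  'k' at position 2: consonant
  'o' at position 3: vowel (running total: 2)
  'f' at position 4: consonant
  'g' at position 5: consonant
  'n' at position 6: consonant
Total vowels: 2

2


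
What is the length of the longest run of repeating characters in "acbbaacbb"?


Input: "acbbaacbb"
Scanning for longest run:
  Position 1 ('c'): new char, reset run to 1
  Position 2 ('b'): new char, reset run to 1
  Position 3 ('b'): continues run of 'b', length=2
  Position 4 ('a'): new char, reset run to 1
  Position 5 ('a'): continues run of 'a', length=2
  Position 6 ('c'): new char, reset run to 1
  Position 7 ('b'): new char, reset run to 1
  Position 8 ('b'): continues run of 'b', length=2
Longest run: 'b' with length 2

2


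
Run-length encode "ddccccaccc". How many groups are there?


Input: ddccccaccc
Scanning for consecutive runs:
  Group 1: 'd' x 2 (positions 0-1)
  Group 2: 'c' x 4 (positions 2-5)
  Group 3: 'a' x 1 (positions 6-6)
  Group 4: 'c' x 3 (positions 7-9)
Total groups: 4

4


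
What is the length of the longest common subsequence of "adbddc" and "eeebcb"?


LCS of "adbddc" and "eeebcb"
DP table:
           e    e    e    b    c    b
      0    0    0    0    0    0    0
  a   0    0    0    0    0    0    0
  d   0    0    0    0    0    0    0
  b   0    0    0    0    1    1    1
  d   0    0    0    0    1    1    1
  d   0    0    0    0    1    1    1
  c   0    0    0    0    1    2    2
LCS length = dp[6][6] = 2

2


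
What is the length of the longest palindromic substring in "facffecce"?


Input: "facffecce"
Checking substrings for palindromes:
  [5:9] "ecce" (len 4) => palindrome
  [3:5] "ff" (len 2) => palindrome
  [6:8] "cc" (len 2) => palindrome
Longest palindromic substring: "ecce" with length 4

4


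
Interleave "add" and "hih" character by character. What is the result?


Interleaving "add" and "hih":
  Position 0: 'a' from first, 'h' from second => "ah"
  Position 1: 'd' from first, 'i' from second => "di"
  Position 2: 'd' from first, 'h' from second => "dh"
Result: ahdidh

ahdidh


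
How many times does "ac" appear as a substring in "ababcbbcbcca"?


Searching for "ac" in "ababcbbcbcca"
Scanning each position:
  Position 0: "ab" => no
  Position 1: "ba" => no
  Position 2: "ab" => no
  Position 3: "bc" => no
  Position 4: "cb" => no
  Position 5: "bb" => no
  Position 6: "bc" => no
  Position 7: "cb" => no
  Position 8: "bc" => no
  Position 9: "cc" => no
  Position 10: "ca" => no
Total occurrences: 0

0


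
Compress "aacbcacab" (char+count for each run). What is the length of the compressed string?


Input: aacbcacab
Runs:
  'a' x 2 => "a2"
  'c' x 1 => "c1"
  'b' x 1 => "b1"
  'c' x 1 => "c1"
  'a' x 1 => "a1"
  'c' x 1 => "c1"
  'a' x 1 => "a1"
  'b' x 1 => "b1"
Compressed: "a2c1b1c1a1c1a1b1"
Compressed length: 16

16


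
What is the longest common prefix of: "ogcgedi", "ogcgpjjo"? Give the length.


Words: ogcgedi, ogcgpjjo
  Position 0: all 'o' => match
  Position 1: all 'g' => match
  Position 2: all 'c' => match
  Position 3: all 'g' => match
  Position 4: ('e', 'p') => mismatch, stop
LCP = "ogcg" (length 4)

4


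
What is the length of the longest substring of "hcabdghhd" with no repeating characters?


Input: "hcabdghhd"
Sliding window (track last position of each char):
  Position 0 ('h'): window [0,0] length 1 -- new best
  Position 1 ('c'): window [0,1] length 2 -- new best
  Position 2 ('a'): window [0,2] length 3 -- new best
  Position 3 ('b'): window [0,3] length 4 -- new best
  Position 4 ('d'): window [0,4] length 5 -- new best
  Position 5 ('g'): window [0,5] length 6 -- new best
  Position 6 ('h'): repeat (last at 0), move window start to 1
  Position 6 ('h'): window [1,6] length 6
  Position 7 ('h'): repeat (last at 6), move window start to 7
  Position 7 ('h'): window [7,7] length 1
  Position 8 ('d'): window [7,8] length 2
Longest substring with no repeats: "hcabdg" with length 6

6


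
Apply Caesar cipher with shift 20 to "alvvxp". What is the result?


Caesar cipher: shift "alvvxp" by 20
  'a' (pos 0) + 20 = pos 20 = 'u'
  'l' (pos 11) + 20 = pos 5 = 'f'
  'v' (pos 21) + 20 = pos 15 = 'p'
  'v' (pos 21) + 20 = pos 15 = 'p'
  'x' (pos 23) + 20 = pos 17 = 'r'
  'p' (pos 15) + 20 = pos 9 = 'j'
Result: ufpprj

ufpprj


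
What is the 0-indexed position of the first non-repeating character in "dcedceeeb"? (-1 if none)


Input: dcedceeeb
Character frequencies:
  'b': 1
  'c': 2
  'd': 2
  'e': 4
Scanning left to right for freq == 1:
  Position 0 ('d'): freq=2, skip
  Position 1 ('c'): freq=2, skip
  Position 2 ('e'): freq=4, skip
  Position 3 ('d'): freq=2, skip
  Position 4 ('c'): freq=2, skip
  Position 5 ('e'): freq=4, skip
  Position 6 ('e'): freq=4, skip
  Position 7 ('e'): freq=4, skip
  Position 8 ('b'): unique! => answer = 8

8


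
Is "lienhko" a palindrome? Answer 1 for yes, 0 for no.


Input: lienhko
Reversed: okhneil
  Compare pos 0 ('l') with pos 6 ('o'): MISMATCH
  Compare pos 1 ('i') with pos 5 ('k'): MISMATCH
  Compare pos 2 ('e') with pos 4 ('h'): MISMATCH
Result: not a palindrome

0


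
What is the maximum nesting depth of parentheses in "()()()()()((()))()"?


Input: "()()()()()((()))()"
Tracking depth:
  Position 0 '(': depth becomes 1
  Position 1 ')': depth becomes 0
  Position 2 '(': depth becomes 1
  Position 3 ')': depth becomes 0
  Position 4 '(': depth becomes 1
  Position 5 ')': depth becomes 0
  Position 6 '(': depth becomes 1
  Position 7 ')': depth becomes 0
  Position 8 '(': depth becomes 1
  Position 9 ')': depth becomes 0
  Position 10 '(': depth becomes 1
  Position 11 '(': depth becomes 2
  Position 12 '(': depth becomes 3
  Position 13 ')': depth becomes 2
  Position 14 ')': depth becomes 1
  Position 15 ')': depth becomes 0
  Position 16 '(': depth becomes 1
  Position 17 ')': depth becomes 0
Maximum depth reached: 3

3


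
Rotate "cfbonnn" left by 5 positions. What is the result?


Input: "cfbonnn", rotate left by 5
First 5 characters: "cfbon"
Remaining characters: "nn"
Concatenate remaining + first: "nn" + "cfbon" = "nncfbon"

nncfbon


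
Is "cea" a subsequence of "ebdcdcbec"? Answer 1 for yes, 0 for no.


Check if "cea" is a subsequence of "ebdcdcbec"
Greedy scan:
  Position 0 ('e'): no match needed
  Position 1 ('b'): no match needed
  Position 2 ('d'): no match needed
  Position 3 ('c'): matches sub[0] = 'c'
  Position 4 ('d'): no match needed
  Position 5 ('c'): no match needed
  Position 6 ('b'): no match needed
  Position 7 ('e'): matches sub[1] = 'e'
  Position 8 ('c'): no match needed
Only matched 2/3 characters => not a subsequence

0


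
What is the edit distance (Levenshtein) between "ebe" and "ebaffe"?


Computing edit distance: "ebe" -> "ebaffe"
DP table:
           e    b    a    f    f    e
      0    1    2    3    4    5    6
  e   1    0    1    2    3    4    5
  b   2    1    0    1    2    3    4
  e   3    2    1    1    2    3    3
Edit distance = dp[3][6] = 3

3


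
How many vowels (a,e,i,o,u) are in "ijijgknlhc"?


Input: ijijgknlhc
Checking each character:
  'i' at position 0: vowel (running total: 1)
  'j' at position 1: consonant
  'i' at position 2: vowel (running total: 2)
  'j' at position 3: consonant
  'g' at position 4: consonant
  'k' at position 5: consonant
  'n' at position 6: consonant
  'l' at position 7: consonant
  'h' at position 8: consonant
  'c' at position 9: consonant
Total vowels: 2

2


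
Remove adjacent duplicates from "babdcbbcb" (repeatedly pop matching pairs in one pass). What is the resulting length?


Input: babdcbbcb
Stack-based adjacent duplicate removal:
  Read 'b': push. Stack: b
  Read 'a': push. Stack: ba
  Read 'b': push. Stack: bab
  Read 'd': push. Stack: babd
  Read 'c': push. Stack: babdc
  Read 'b': push. Stack: babdcb
  Read 'b': matches stack top 'b' => pop. Stack: babdc
  Read 'c': matches stack top 'c' => pop. Stack: babd
  Read 'b': push. Stack: babdb
Final stack: "babdb" (length 5)

5


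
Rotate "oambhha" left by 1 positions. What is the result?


Input: "oambhha", rotate left by 1
First 1 characters: "o"
Remaining characters: "ambhha"
Concatenate remaining + first: "ambhha" + "o" = "ambhhao"

ambhhao


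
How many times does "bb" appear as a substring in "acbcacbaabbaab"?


Searching for "bb" in "acbcacbaabbaab"
Scanning each position:
  Position 0: "ac" => no
  Position 1: "cb" => no
  Position 2: "bc" => no
  Position 3: "ca" => no
  Position 4: "ac" => no
  Position 5: "cb" => no
  Position 6: "ba" => no
  Position 7: "aa" => no
  Position 8: "ab" => no
  Position 9: "bb" => MATCH
  Position 10: "ba" => no
  Position 11: "aa" => no
  Position 12: "ab" => no
Total occurrences: 1

1


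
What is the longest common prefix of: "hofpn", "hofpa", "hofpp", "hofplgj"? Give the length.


Words: hofpn, hofpa, hofpp, hofplgj
  Position 0: all 'h' => match
  Position 1: all 'o' => match
  Position 2: all 'f' => match
  Position 3: all 'p' => match
  Position 4: ('n', 'a', 'p', 'l') => mismatch, stop
LCP = "hofp" (length 4)

4


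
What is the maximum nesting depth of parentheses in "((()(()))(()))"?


Input: "((()(()))(()))"
Tracking depth:
  Position 0 '(': depth becomes 1
  Position 1 '(': depth becomes 2
  Position 2 '(': depth becomes 3
  Position 3 ')': depth becomes 2
  Position 4 '(': depth becomes 3
  Position 5 '(': depth becomes 4
  Position 6 ')': depth becomes 3
  Position 7 ')': depth becomes 2
  Position 8 ')': depth becomes 1
  Position 9 '(': depth becomes 2
  Position 10 '(': depth becomes 3
  Position 11 ')': depth becomes 2
  Position 12 ')': depth becomes 1
  Position 13 ')': depth becomes 0
Maximum depth reached: 4

4


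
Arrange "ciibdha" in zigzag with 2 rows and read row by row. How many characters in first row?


Zigzag "ciibdha" into 2 rows:
Placing characters:
  'c' => row 0
  'i' => row 1
  'i' => row 0
  'b' => row 1
  'd' => row 0
  'h' => row 1
  'a' => row 0
Rows:
  Row 0: "cida"
  Row 1: "ibh"
First row length: 4

4


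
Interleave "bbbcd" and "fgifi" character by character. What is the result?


Interleaving "bbbcd" and "fgifi":
  Position 0: 'b' from first, 'f' from second => "bf"
  Position 1: 'b' from first, 'g' from second => "bg"
  Position 2: 'b' from first, 'i' from second => "bi"
  Position 3: 'c' from first, 'f' from second => "cf"
  Position 4: 'd' from first, 'i' from second => "di"
Result: bfbgbicfdi

bfbgbicfdi


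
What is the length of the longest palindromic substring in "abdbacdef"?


Input: "abdbacdef"
Checking substrings for palindromes:
  [0:5] "abdba" (len 5) => palindrome
  [1:4] "bdb" (len 3) => palindrome
Longest palindromic substring: "abdba" with length 5

5


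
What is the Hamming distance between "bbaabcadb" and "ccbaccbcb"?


Comparing "bbaabcadb" and "ccbaccbcb" position by position:
  Position 0: 'b' vs 'c' => differ
  Position 1: 'b' vs 'c' => differ
  Position 2: 'a' vs 'b' => differ
  Position 3: 'a' vs 'a' => same
  Position 4: 'b' vs 'c' => differ
  Position 5: 'c' vs 'c' => same
  Position 6: 'a' vs 'b' => differ
  Position 7: 'd' vs 'c' => differ
  Position 8: 'b' vs 'b' => same
Total differences (Hamming distance): 6

6


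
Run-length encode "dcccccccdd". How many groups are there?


Input: dcccccccdd
Scanning for consecutive runs:
  Group 1: 'd' x 1 (positions 0-0)
  Group 2: 'c' x 7 (positions 1-7)
  Group 3: 'd' x 2 (positions 8-9)
Total groups: 3

3


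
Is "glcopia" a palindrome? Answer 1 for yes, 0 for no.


Input: glcopia
Reversed: aipoclg
  Compare pos 0 ('g') with pos 6 ('a'): MISMATCH
  Compare pos 1 ('l') with pos 5 ('i'): MISMATCH
  Compare pos 2 ('c') with pos 4 ('p'): MISMATCH
Result: not a palindrome

0


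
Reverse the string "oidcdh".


Input: oidcdh
Reading characters right to left:
  Position 5: 'h'
  Position 4: 'd'
  Position 3: 'c'
  Position 2: 'd'
  Position 1: 'i'
  Position 0: 'o'
Reversed: hdcdio

hdcdio


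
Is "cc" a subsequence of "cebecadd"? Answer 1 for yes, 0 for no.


Check if "cc" is a subsequence of "cebecadd"
Greedy scan:
  Position 0 ('c'): matches sub[0] = 'c'
  Position 1 ('e'): no match needed
  Position 2 ('b'): no match needed
  Position 3 ('e'): no match needed
  Position 4 ('c'): matches sub[1] = 'c'
  Position 5 ('a'): no match needed
  Position 6 ('d'): no match needed
  Position 7 ('d'): no match needed
All 2 characters matched => is a subsequence

1


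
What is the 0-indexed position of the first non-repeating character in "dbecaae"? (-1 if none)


Input: dbecaae
Character frequencies:
  'a': 2
  'b': 1
  'c': 1
  'd': 1
  'e': 2
Scanning left to right for freq == 1:
  Position 0 ('d'): unique! => answer = 0

0


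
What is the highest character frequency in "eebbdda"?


Input: eebbdda
Character counts:
  'a': 1
  'b': 2
  'd': 2
  'e': 2
Maximum frequency: 2

2


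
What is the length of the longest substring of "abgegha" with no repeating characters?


Input: "abgegha"
Sliding window (track last position of each char):
  Position 0 ('a'): window [0,0] length 1 -- new best
  Position 1 ('b'): window [0,1] length 2 -- new best
  Position 2 ('g'): window [0,2] length 3 -- new best
  Position 3 ('e'): window [0,3] length 4 -- new best
  Position 4 ('g'): repeat (last at 2), move window start to 3
  Position 4 ('g'): window [3,4] length 2
  Position 5 ('h'): window [3,5] length 3
  Position 6 ('a'): window [3,6] length 4
Longest substring with no repeats: "abge" with length 4

4


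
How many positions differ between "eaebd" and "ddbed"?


Comparing "eaebd" and "ddbed" position by position:
  Position 0: 'e' vs 'd' => DIFFER
  Position 1: 'a' vs 'd' => DIFFER
  Position 2: 'e' vs 'b' => DIFFER
  Position 3: 'b' vs 'e' => DIFFER
  Position 4: 'd' vs 'd' => same
Positions that differ: 4

4


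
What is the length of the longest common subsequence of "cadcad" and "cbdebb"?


LCS of "cadcad" and "cbdebb"
DP table:
           c    b    d    e    b    b
      0    0    0    0    0    0    0
  c   0    1    1    1    1    1    1
  a   0    1    1    1    1    1    1
  d   0    1    1    2    2    2    2
  c   0    1    1    2    2    2    2
  a   0    1    1    2    2    2    2
  d   0    1    1    2    2    2    2
LCS length = dp[6][6] = 2

2


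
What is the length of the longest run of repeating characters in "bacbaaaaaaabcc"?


Input: "bacbaaaaaaabcc"
Scanning for longest run:
  Position 1 ('a'): new char, reset run to 1
  Position 2 ('c'): new char, reset run to 1
  Position 3 ('b'): new char, reset run to 1
  Position 4 ('a'): new char, reset run to 1
  Position 5 ('a'): continues run of 'a', length=2
  Position 6 ('a'): continues run of 'a', length=3
  Position 7 ('a'): continues run of 'a', length=4
  Position 8 ('a'): continues run of 'a', length=5
  Position 9 ('a'): continues run of 'a', length=6
  Position 10 ('a'): continues run of 'a', length=7
  Position 11 ('b'): new char, reset run to 1
  Position 12 ('c'): new char, reset run to 1
  Position 13 ('c'): continues run of 'c', length=2
Longest run: 'a' with length 7

7


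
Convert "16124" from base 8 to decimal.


Input: "16124" in base 8
Positional expansion:
  Digit '1' (value 1) x 8^4 = 4096
  Digit '6' (value 6) x 8^3 = 3072
  Digit '1' (value 1) x 8^2 = 64
  Digit '2' (value 2) x 8^1 = 16
  Digit '4' (value 4) x 8^0 = 4
Sum = 7252

7252


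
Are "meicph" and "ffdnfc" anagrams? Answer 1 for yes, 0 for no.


Strings: "meicph", "ffdnfc"
Sorted first:  cehimp
Sorted second: cdfffn
Differ at position 1: 'e' vs 'd' => not anagrams

0


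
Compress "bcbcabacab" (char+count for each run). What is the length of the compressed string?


Input: bcbcabacab
Runs:
  'b' x 1 => "b1"
  'c' x 1 => "c1"
  'b' x 1 => "b1"
  'c' x 1 => "c1"
  'a' x 1 => "a1"
  'b' x 1 => "b1"
  'a' x 1 => "a1"
  'c' x 1 => "c1"
  'a' x 1 => "a1"
  'b' x 1 => "b1"
Compressed: "b1c1b1c1a1b1a1c1a1b1"
Compressed length: 20

20


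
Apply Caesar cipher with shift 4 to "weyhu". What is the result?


Caesar cipher: shift "weyhu" by 4
  'w' (pos 22) + 4 = pos 0 = 'a'
  'e' (pos 4) + 4 = pos 8 = 'i'
  'y' (pos 24) + 4 = pos 2 = 'c'
  'h' (pos 7) + 4 = pos 11 = 'l'
  'u' (pos 20) + 4 = pos 24 = 'y'
Result: aicly

aicly


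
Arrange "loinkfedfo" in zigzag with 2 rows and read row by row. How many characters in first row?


Zigzag "loinkfedfo" into 2 rows:
Placing characters:
  'l' => row 0
  'o' => row 1
  'i' => row 0
  'n' => row 1
  'k' => row 0
  'f' => row 1
  'e' => row 0
  'd' => row 1
  'f' => row 0
  'o' => row 1
Rows:
  Row 0: "likef"
  Row 1: "onfdo"
First row length: 5

5


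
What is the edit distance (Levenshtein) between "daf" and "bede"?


Computing edit distance: "daf" -> "bede"
DP table:
           b    e    d    e
      0    1    2    3    4
  d   1    1    2    2    3
  a   2    2    2    3    3
  f   3    3    3    3    4
Edit distance = dp[3][4] = 4

4


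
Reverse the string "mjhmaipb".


Input: mjhmaipb
Reading characters right to left:
  Position 7: 'b'
  Position 6: 'p'
  Position 5: 'i'
  Position 4: 'a'
  Position 3: 'm'
  Position 2: 'h'
  Position 1: 'j'
  Position 0: 'm'
Reversed: bpiamhjm

bpiamhjm


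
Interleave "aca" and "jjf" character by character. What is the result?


Interleaving "aca" and "jjf":
  Position 0: 'a' from first, 'j' from second => "aj"
  Position 1: 'c' from first, 'j' from second => "cj"
  Position 2: 'a' from first, 'f' from second => "af"
Result: ajcjaf

ajcjaf


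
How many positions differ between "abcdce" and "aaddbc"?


Comparing "abcdce" and "aaddbc" position by position:
  Position 0: 'a' vs 'a' => same
  Position 1: 'b' vs 'a' => DIFFER
  Position 2: 'c' vs 'd' => DIFFER
  Position 3: 'd' vs 'd' => same
  Position 4: 'c' vs 'b' => DIFFER
  Position 5: 'e' vs 'c' => DIFFER
Positions that differ: 4

4


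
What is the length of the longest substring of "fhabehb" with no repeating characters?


Input: "fhabehb"
Sliding window (track last position of each char):
  Position 0 ('f'): window [0,0] length 1 -- new best
  Position 1 ('h'): window [0,1] length 2 -- new best
  Position 2 ('a'): window [0,2] length 3 -- new best
  Position 3 ('b'): window [0,3] length 4 -- new best
  Position 4 ('e'): window [0,4] length 5 -- new best
  Position 5 ('h'): repeat (last at 1), move window start to 2
  Position 5 ('h'): window [2,5] length 4
  Position 6 ('b'): repeat (last at 3), move window start to 4
  Position 6 ('b'): window [4,6] length 3
Longest substring with no repeats: "fhabe" with length 5

5


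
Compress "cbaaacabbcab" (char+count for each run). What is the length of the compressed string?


Input: cbaaacabbcab
Runs:
  'c' x 1 => "c1"
  'b' x 1 => "b1"
  'a' x 3 => "a3"
  'c' x 1 => "c1"
  'a' x 1 => "a1"
  'b' x 2 => "b2"
  'c' x 1 => "c1"
  'a' x 1 => "a1"
  'b' x 1 => "b1"
Compressed: "c1b1a3c1a1b2c1a1b1"
Compressed length: 18

18


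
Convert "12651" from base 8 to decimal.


Input: "12651" in base 8
Positional expansion:
  Digit '1' (value 1) x 8^4 = 4096
  Digit '2' (value 2) x 8^3 = 1024
  Digit '6' (value 6) x 8^2 = 384
  Digit '5' (value 5) x 8^1 = 40
  Digit '1' (value 1) x 8^0 = 1
Sum = 5545

5545


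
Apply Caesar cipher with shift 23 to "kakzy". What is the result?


Caesar cipher: shift "kakzy" by 23
  'k' (pos 10) + 23 = pos 7 = 'h'
  'a' (pos 0) + 23 = pos 23 = 'x'
  'k' (pos 10) + 23 = pos 7 = 'h'
  'z' (pos 25) + 23 = pos 22 = 'w'
  'y' (pos 24) + 23 = pos 21 = 'v'
Result: hxhwv

hxhwv


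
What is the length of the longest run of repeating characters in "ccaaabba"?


Input: "ccaaabba"
Scanning for longest run:
  Position 1 ('c'): continues run of 'c', length=2
  Position 2 ('a'): new char, reset run to 1
  Position 3 ('a'): continues run of 'a', length=2
  Position 4 ('a'): continues run of 'a', length=3
  Position 5 ('b'): new char, reset run to 1
  Position 6 ('b'): continues run of 'b', length=2
  Position 7 ('a'): new char, reset run to 1
Longest run: 'a' with length 3

3


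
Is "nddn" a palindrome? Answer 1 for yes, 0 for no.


Input: nddn
Reversed: nddn
  Compare pos 0 ('n') with pos 3 ('n'): match
  Compare pos 1 ('d') with pos 2 ('d'): match
Result: palindrome

1


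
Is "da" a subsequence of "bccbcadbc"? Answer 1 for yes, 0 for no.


Check if "da" is a subsequence of "bccbcadbc"
Greedy scan:
  Position 0 ('b'): no match needed
  Position 1 ('c'): no match needed
  Position 2 ('c'): no match needed
  Position 3 ('b'): no match needed
  Position 4 ('c'): no match needed
  Position 5 ('a'): no match needed
  Position 6 ('d'): matches sub[0] = 'd'
  Position 7 ('b'): no match needed
  Position 8 ('c'): no match needed
Only matched 1/2 characters => not a subsequence

0


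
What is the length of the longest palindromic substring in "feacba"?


Input: "feacba"
Checking substrings for palindromes:
  No multi-char palindromic substrings found
Longest palindromic substring: "f" with length 1

1


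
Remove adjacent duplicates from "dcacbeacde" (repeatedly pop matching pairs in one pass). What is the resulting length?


Input: dcacbeacde
Stack-based adjacent duplicate removal:
  Read 'd': push. Stack: d
  Read 'c': push. Stack: dc
  Read 'a': push. Stack: dca
  Read 'c': push. Stack: dcac
  Read 'b': push. Stack: dcacb
  Read 'e': push. Stack: dcacbe
  Read 'a': push. Stack: dcacbea
  Read 'c': push. Stack: dcacbeac
  Read 'd': push. Stack: dcacbeacd
  Read 'e': push. Stack: dcacbeacde
Final stack: "dcacbeacde" (length 10)

10


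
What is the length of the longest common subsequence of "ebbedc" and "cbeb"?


LCS of "ebbedc" and "cbeb"
DP table:
           c    b    e    b
      0    0    0    0    0
  e   0    0    0    1    1
  b   0    0    1    1    2
  b   0    0    1    1    2
  e   0    0    1    2    2
  d   0    0    1    2    2
  c   0    1    1    2    2
LCS length = dp[6][4] = 2

2


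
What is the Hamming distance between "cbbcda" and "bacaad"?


Comparing "cbbcda" and "bacaad" position by position:
  Position 0: 'c' vs 'b' => differ
  Position 1: 'b' vs 'a' => differ
  Position 2: 'b' vs 'c' => differ
  Position 3: 'c' vs 'a' => differ
  Position 4: 'd' vs 'a' => differ
  Position 5: 'a' vs 'd' => differ
Total differences (Hamming distance): 6

6


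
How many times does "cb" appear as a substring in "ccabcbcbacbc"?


Searching for "cb" in "ccabcbcbacbc"
Scanning each position:
  Position 0: "cc" => no
  Position 1: "ca" => no
  Position 2: "ab" => no
  Position 3: "bc" => no
  Position 4: "cb" => MATCH
  Position 5: "bc" => no
  Position 6: "cb" => MATCH
  Position 7: "ba" => no
  Position 8: "ac" => no
  Position 9: "cb" => MATCH
  Position 10: "bc" => no
Total occurrences: 3

3


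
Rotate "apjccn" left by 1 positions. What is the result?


Input: "apjccn", rotate left by 1
First 1 characters: "a"
Remaining characters: "pjccn"
Concatenate remaining + first: "pjccn" + "a" = "pjccna"

pjccna


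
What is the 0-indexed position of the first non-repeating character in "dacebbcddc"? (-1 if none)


Input: dacebbcddc
Character frequencies:
  'a': 1
  'b': 2
  'c': 3
  'd': 3
  'e': 1
Scanning left to right for freq == 1:
  Position 0 ('d'): freq=3, skip
  Position 1 ('a'): unique! => answer = 1

1


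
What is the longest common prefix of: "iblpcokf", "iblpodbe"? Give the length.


Words: iblpcokf, iblpodbe
  Position 0: all 'i' => match
  Position 1: all 'b' => match
  Position 2: all 'l' => match
  Position 3: all 'p' => match
  Position 4: ('c', 'o') => mismatch, stop
LCP = "iblp" (length 4)

4


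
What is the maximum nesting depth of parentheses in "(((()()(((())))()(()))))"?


Input: "(((()()(((())))()(()))))"
Tracking depth:
  Position 0 '(': depth becomes 1
  Position 1 '(': depth becomes 2
  Position 2 '(': depth becomes 3
  Position 3 '(': depth becomes 4
  Position 4 ')': depth becomes 3
  Position 5 '(': depth becomes 4
  Position 6 ')': depth becomes 3
  Position 7 '(': depth becomes 4
  Position 8 '(': depth becomes 5
  Position 9 '(': depth becomes 6
  Position 10 '(': depth becomes 7
  Position 11 ')': depth becomes 6
  Position 12 ')': depth becomes 5
  Position 13 ')': depth becomes 4
  Position 14 ')': depth becomes 3
  Position 15 '(': depth becomes 4
  Position 16 ')': depth becomes 3
  Position 17 '(': depth becomes 4
  Position 18 '(': depth becomes 5
  Position 19 ')': depth becomes 4
  Position 20 ')': depth becomes 3
  Position 21 ')': depth becomes 2
  Position 22 ')': depth becomes 1
  Position 23 ')': depth becomes 0
Maximum depth reached: 7

7


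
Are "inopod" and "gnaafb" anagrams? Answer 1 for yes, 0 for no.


Strings: "inopod", "gnaafb"
Sorted first:  dinoop
Sorted second: aabfgn
Differ at position 0: 'd' vs 'a' => not anagrams

0


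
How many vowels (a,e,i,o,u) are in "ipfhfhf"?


Input: ipfhfhf
Checking each character:
  'i' at position 0: vowel (running total: 1)
  'p' at position 1: consonant
  'f' at position 2: consonant
  'h' at position 3: consonant
  'f' at position 4: consonant
  'h' at position 5: consonant
  'f' at position 6: consonant
Total vowels: 1

1


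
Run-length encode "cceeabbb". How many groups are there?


Input: cceeabbb
Scanning for consecutive runs:
  Group 1: 'c' x 2 (positions 0-1)
  Group 2: 'e' x 2 (positions 2-3)
  Group 3: 'a' x 1 (positions 4-4)
  Group 4: 'b' x 3 (positions 5-7)
Total groups: 4

4


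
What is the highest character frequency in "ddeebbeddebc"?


Input: ddeebbeddebc
Character counts:
  'b': 3
  'c': 1
  'd': 4
  'e': 4
Maximum frequency: 4

4


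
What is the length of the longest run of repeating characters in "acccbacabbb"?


Input: "acccbacabbb"
Scanning for longest run:
  Position 1 ('c'): new char, reset run to 1
  Position 2 ('c'): continues run of 'c', length=2
  Position 3 ('c'): continues run of 'c', length=3
  Position 4 ('b'): new char, reset run to 1
  Position 5 ('a'): new char, reset run to 1
  Position 6 ('c'): new char, reset run to 1
  Position 7 ('a'): new char, reset run to 1
  Position 8 ('b'): new char, reset run to 1
  Position 9 ('b'): continues run of 'b', length=2
  Position 10 ('b'): continues run of 'b', length=3
Longest run: 'c' with length 3

3


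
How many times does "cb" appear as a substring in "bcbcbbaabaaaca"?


Searching for "cb" in "bcbcbbaabaaaca"
Scanning each position:
  Position 0: "bc" => no
  Position 1: "cb" => MATCH
  Position 2: "bc" => no
  Position 3: "cb" => MATCH
  Position 4: "bb" => no
  Position 5: "ba" => no
  Position 6: "aa" => no
  Position 7: "ab" => no
  Position 8: "ba" => no
  Position 9: "aa" => no
  Position 10: "aa" => no
  Position 11: "ac" => no
  Position 12: "ca" => no
Total occurrences: 2

2


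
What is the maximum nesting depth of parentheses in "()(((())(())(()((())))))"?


Input: "()(((())(())(()((())))))"
Tracking depth:
  Position 0 '(': depth becomes 1
  Position 1 ')': depth becomes 0
  Position 2 '(': depth becomes 1
  Position 3 '(': depth becomes 2
  Position 4 '(': depth becomes 3
  Position 5 '(': depth becomes 4
  Position 6 ')': depth becomes 3
  Position 7 ')': depth becomes 2
  Position 8 '(': depth becomes 3
  Position 9 '(': depth becomes 4
  Position 10 ')': depth becomes 3
  Position 11 ')': depth becomes 2
  Position 12 '(': depth becomes 3
  Position 13 '(': depth becomes 4
  Position 14 ')': depth becomes 3
  Position 15 '(': depth becomes 4
  Position 16 '(': depth becomes 5
  Position 17 '(': depth becomes 6
  Position 18 ')': depth becomes 5
  Position 19 ')': depth becomes 4
  Position 20 ')': depth becomes 3
  Position 21 ')': depth becomes 2
  Position 22 ')': depth becomes 1
  Position 23 ')': depth becomes 0
Maximum depth reached: 6

6


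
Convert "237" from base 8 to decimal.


Input: "237" in base 8
Positional expansion:
  Digit '2' (value 2) x 8^2 = 128
  Digit '3' (value 3) x 8^1 = 24
  Digit '7' (value 7) x 8^0 = 7
Sum = 159

159
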